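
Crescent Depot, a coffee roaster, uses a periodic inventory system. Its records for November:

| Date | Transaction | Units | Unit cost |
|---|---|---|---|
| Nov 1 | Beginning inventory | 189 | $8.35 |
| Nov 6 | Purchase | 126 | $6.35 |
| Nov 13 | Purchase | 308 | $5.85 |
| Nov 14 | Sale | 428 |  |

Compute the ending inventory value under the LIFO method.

Nov 14, 428 sold [LIFO — newest first]: 308 @ $5.85 + 120 @ $6.35 = $2,563.80
Ending inventory: 189 @ $8.35 + 6 @ $6.35 = $1,616.25

Ending inventory = $1,616.25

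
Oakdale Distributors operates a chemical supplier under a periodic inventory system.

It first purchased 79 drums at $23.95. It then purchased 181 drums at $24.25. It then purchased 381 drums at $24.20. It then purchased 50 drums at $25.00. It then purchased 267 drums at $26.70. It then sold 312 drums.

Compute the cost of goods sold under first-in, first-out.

Sale 1 (312) [FIFO — oldest first]: 79 @ $23.95 + 181 @ $24.25 + 52 @ $24.20 = $7,539.70
Ending inventory: 329 @ $24.20 + 50 @ $25.00 + 267 @ $26.70 = $16,340.70
Check: goods available $23,880.40 = COGS $7,539.70 + ending $16,340.70

COGS = $7,539.70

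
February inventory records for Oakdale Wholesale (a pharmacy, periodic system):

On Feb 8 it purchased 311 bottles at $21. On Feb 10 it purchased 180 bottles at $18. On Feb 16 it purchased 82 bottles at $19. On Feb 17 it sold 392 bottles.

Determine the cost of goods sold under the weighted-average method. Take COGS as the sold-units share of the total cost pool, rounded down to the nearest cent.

COGS = $7,750.38

Feb 17, sell 392: 392/573 × $11,329.00 → $7,750.38
Ending inventory (cost pool remaining) = $3,578.62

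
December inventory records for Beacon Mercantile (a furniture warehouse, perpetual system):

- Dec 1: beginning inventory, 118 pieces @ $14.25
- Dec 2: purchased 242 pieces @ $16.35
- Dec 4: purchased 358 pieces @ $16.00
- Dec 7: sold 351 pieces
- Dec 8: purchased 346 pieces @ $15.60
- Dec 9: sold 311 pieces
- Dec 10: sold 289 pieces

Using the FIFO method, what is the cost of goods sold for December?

Dec 7, 351 sold [FIFO — oldest first]: 118 @ $14.25 + 233 @ $16.35 = $5,491.05
Dec 9, 311 sold [FIFO — oldest first]: 9 @ $16.35 + 302 @ $16.00 = $4,979.15
Dec 10, 289 sold [FIFO — oldest first]: 56 @ $16.00 + 233 @ $15.60 = $4,530.80
Total COGS = $5,491.05 + $4,979.15 + $4,530.80 = $15,001.00
Ending inventory: 113 @ $15.60 = $1,762.80

COGS = $15,001.00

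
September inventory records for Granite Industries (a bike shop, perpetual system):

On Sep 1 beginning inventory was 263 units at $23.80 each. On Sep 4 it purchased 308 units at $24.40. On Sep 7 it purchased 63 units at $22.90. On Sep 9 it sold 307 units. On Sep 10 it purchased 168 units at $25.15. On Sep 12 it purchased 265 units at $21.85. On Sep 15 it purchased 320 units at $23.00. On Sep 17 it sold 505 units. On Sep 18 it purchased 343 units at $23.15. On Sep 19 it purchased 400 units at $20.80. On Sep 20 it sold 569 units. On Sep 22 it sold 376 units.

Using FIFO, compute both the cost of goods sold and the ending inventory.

COGS = $41,094.80; ending inventory = $7,758.40

Sep 9, 307 sold [FIFO — oldest first]: 263 @ $23.80 + 44 @ $24.40 = $7,333.00
Sep 17, 505 sold [FIFO — oldest first]: 264 @ $24.40 + 63 @ $22.90 + 168 @ $25.15 + 10 @ $21.85 = $12,328.00
Sep 20, 569 sold [FIFO — oldest first]: 255 @ $21.85 + 314 @ $23.00 = $12,793.75
Sep 22, 376 sold [FIFO — oldest first]: 6 @ $23.00 + 343 @ $23.15 + 27 @ $20.80 = $8,640.05
Total COGS = $7,333.00 + $12,328.00 + $12,793.75 + $8,640.05 = $41,094.80
Ending inventory: 373 @ $20.80 = $7,758.40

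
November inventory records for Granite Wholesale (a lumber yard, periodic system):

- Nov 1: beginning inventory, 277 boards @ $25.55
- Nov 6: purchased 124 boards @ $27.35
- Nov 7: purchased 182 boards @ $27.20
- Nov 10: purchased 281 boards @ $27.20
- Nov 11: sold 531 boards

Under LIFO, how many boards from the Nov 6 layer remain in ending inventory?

56

Nov 11, 531 sold [LIFO — newest first]: 281 @ $27.20 + 182 @ $27.20 + 68 @ $27.35 = $14,453.40
Ending inventory: 277 @ $25.55 + 56 @ $27.35 = $8,608.95
Check: goods available $23,062.35 = COGS $14,453.40 + ending $8,608.95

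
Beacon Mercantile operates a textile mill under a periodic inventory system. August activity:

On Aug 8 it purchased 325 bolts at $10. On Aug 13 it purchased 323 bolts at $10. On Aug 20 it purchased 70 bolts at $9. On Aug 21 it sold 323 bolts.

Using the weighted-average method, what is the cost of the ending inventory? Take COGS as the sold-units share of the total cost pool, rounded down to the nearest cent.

Aug 21, sell 323: 323/718 × $7,110.00 → $3,198.50
Ending inventory (cost pool remaining) = $3,911.50
Check: goods available $7,110.00 = COGS $3,198.50 + ending $3,911.50

Ending inventory = $3,911.50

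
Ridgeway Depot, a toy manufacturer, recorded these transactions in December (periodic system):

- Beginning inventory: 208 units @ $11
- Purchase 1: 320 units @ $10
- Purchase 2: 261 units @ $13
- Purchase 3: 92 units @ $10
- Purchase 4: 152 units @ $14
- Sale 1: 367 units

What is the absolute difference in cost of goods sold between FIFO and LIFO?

$769

FIFO COGS: 208 @ $11 + 159 @ $10 = $3,878
LIFO COGS: 152 @ $14 + 92 @ $10 + 123 @ $13 = $4,647
Difference = |$3,878 − $4,647| = $769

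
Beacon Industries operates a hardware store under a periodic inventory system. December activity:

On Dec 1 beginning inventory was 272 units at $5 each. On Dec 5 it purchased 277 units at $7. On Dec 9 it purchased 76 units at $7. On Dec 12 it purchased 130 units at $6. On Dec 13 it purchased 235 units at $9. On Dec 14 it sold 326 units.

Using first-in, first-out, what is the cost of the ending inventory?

Dec 14, 326 sold [FIFO — oldest first]: 272 @ $5 + 54 @ $7 = $1,738
Ending inventory: 223 @ $7 + 76 @ $7 + 130 @ $6 + 235 @ $9 = $4,988

Ending inventory = $4,988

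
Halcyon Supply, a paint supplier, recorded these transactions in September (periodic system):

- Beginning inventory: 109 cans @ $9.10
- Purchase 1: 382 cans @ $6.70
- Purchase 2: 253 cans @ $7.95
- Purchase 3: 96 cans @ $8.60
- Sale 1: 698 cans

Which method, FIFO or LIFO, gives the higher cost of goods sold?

FIFO COGS: 109 @ $9.10 + 382 @ $6.70 + 207 @ $7.95 = $5,196.95
LIFO COGS: 96 @ $8.60 + 253 @ $7.95 + 349 @ $6.70 = $5,175.25

FIFO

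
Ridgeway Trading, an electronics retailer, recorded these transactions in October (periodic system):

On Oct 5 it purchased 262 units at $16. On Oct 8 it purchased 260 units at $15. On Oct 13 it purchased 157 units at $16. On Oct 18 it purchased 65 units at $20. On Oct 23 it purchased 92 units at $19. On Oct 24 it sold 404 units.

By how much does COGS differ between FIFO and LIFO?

$588

FIFO COGS: 262 @ $16 + 142 @ $15 = $6,322
LIFO COGS: 92 @ $19 + 65 @ $20 + 157 @ $16 + 90 @ $15 = $6,910
Difference = |$6,322 − $6,910| = $588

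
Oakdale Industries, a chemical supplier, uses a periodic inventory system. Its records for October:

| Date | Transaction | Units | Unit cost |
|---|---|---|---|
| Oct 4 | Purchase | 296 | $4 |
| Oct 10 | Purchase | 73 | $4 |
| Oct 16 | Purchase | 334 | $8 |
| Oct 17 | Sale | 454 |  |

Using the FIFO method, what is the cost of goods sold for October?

Oct 17, 454 sold [FIFO — oldest first]: 296 @ $4 + 73 @ $4 + 85 @ $8 = $2,156
Ending inventory: 249 @ $8 = $1,992
Check: goods available $4,148 = COGS $2,156 + ending $1,992

COGS = $2,156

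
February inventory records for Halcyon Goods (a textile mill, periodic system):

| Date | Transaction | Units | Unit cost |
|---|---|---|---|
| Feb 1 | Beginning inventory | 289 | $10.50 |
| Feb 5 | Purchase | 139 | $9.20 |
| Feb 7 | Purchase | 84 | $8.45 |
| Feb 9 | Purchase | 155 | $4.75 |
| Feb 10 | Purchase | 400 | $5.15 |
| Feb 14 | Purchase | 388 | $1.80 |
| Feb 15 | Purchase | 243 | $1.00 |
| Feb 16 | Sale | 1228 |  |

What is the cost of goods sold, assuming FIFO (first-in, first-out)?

Feb 16, 1228 sold [FIFO — oldest first]: 289 @ $10.50 + 139 @ $9.20 + 84 @ $8.45 + 155 @ $4.75 + 400 @ $5.15 + 161 @ $1.80 = $8,109.15
Ending inventory: 227 @ $1.80 + 243 @ $1.00 = $651.60
Check: goods available $8,760.75 = COGS $8,109.15 + ending $651.60

COGS = $8,109.15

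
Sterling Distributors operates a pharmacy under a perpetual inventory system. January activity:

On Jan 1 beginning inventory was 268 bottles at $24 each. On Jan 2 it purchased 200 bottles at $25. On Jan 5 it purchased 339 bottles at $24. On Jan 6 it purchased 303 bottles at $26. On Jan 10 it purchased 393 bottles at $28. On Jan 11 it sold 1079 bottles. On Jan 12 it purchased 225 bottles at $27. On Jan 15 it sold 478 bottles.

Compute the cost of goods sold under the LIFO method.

COGS = $40,421

Jan 11, 1079 sold [LIFO — newest first]: 393 @ $28 + 303 @ $26 + 339 @ $24 + 44 @ $25 = $28,118
Jan 15, 478 sold [LIFO — newest first]: 225 @ $27 + 156 @ $25 + 97 @ $24 = $12,303
Total COGS = $28,118 + $12,303 = $40,421
Ending inventory: 171 @ $24 = $4,104
Check: goods available $44,525 = COGS $40,421 + ending $4,104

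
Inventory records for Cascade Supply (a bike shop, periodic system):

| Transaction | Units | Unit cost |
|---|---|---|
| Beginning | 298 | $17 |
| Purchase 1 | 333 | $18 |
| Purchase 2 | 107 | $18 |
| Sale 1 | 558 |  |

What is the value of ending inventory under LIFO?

Ending inventory = $3,060

Sale 1 (558) [LIFO — newest first]: 107 @ $18 + 333 @ $18 + 118 @ $17 = $9,926
Ending inventory: 180 @ $17 = $3,060
Check: goods available $12,986 = COGS $9,926 + ending $3,060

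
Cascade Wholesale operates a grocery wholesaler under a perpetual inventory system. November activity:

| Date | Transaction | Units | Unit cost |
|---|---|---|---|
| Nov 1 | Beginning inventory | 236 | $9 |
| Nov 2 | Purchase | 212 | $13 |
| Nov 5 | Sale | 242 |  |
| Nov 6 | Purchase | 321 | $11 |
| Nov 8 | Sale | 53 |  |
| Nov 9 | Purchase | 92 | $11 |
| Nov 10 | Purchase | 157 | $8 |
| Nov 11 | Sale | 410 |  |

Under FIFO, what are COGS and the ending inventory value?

COGS = $7,707; ending inventory = $2,972

Nov 5, 242 sold [FIFO — oldest first]: 236 @ $9 + 6 @ $13 = $2,202
Nov 8, 53 sold [FIFO — oldest first]: 53 @ $13 = $689
Nov 11, 410 sold [FIFO — oldest first]: 153 @ $13 + 257 @ $11 = $4,816
Total COGS = $2,202 + $689 + $4,816 = $7,707
Ending inventory: 64 @ $11 + 92 @ $11 + 157 @ $8 = $2,972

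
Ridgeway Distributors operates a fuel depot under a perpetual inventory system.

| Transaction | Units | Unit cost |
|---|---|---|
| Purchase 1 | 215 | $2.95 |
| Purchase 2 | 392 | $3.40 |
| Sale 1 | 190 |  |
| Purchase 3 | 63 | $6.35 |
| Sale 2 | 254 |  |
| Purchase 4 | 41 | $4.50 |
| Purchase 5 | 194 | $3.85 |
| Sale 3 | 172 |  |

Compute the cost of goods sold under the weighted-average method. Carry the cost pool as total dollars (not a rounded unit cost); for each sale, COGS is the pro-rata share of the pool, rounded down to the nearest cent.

After Purchase 1: 215 on hand, pool $634.25 (≈ $2.9500 each)
After Purchase 2: 607 on hand, pool $1,967.05 (≈ $3.2406 each)
Sale 1, sell 190: 190/607 × $1,967.05 → $615.71
After Purchase 3: 480 on hand, pool $1,751.39 (≈ $3.6487 each)
Sale 2, sell 254: 254/480 × $1,751.39 → $926.77
After Purchase 4: 267 on hand, pool $1,009.12 (≈ $3.7795 each)
After Purchase 5: 461 on hand, pool $1,756.02 (≈ $3.8092 each)
Sale 3, sell 172: 172/461 × $1,756.02 → $655.17
Total COGS = $615.71 + $926.77 + $655.17 = $2,197.65
Ending inventory (cost pool remaining) = $1,100.85

COGS = $2,197.65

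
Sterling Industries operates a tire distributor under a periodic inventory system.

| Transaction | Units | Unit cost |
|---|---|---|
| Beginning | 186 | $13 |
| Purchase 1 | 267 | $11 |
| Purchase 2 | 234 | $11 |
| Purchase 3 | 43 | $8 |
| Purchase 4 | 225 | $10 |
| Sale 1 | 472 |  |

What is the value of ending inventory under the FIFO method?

Sale 1 (472) [FIFO — oldest first]: 186 @ $13 + 267 @ $11 + 19 @ $11 = $5,564
Ending inventory: 215 @ $11 + 43 @ $8 + 225 @ $10 = $4,959

Ending inventory = $4,959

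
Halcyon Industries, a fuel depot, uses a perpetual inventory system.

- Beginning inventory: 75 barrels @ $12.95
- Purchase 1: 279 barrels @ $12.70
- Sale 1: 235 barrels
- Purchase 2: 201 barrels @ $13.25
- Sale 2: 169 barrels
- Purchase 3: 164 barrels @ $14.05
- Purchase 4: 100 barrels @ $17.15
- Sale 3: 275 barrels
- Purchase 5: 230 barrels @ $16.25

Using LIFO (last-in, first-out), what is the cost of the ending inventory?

Ending inventory = $5,545.80

Sale 1 (235) [LIFO — newest first]: 235 @ $12.70 = $2,984.50
Sale 2 (169) [LIFO — newest first]: 169 @ $13.25 = $2,239.25
Sale 3 (275) [LIFO — newest first]: 100 @ $17.15 + 164 @ $14.05 + 11 @ $13.25 = $4,164.95
Total COGS = $2,984.50 + $2,239.25 + $4,164.95 = $9,388.70
Ending inventory: 75 @ $12.95 + 44 @ $12.70 + 21 @ $13.25 + 230 @ $16.25 = $5,545.80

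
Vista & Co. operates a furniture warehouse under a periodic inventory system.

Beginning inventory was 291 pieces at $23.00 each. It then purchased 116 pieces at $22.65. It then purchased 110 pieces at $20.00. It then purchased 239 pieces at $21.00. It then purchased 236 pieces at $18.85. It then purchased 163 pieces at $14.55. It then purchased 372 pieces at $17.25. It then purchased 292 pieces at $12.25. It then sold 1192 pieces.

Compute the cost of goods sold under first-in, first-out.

COGS = $23,997.90

Sale 1 (1192) [FIFO — oldest first]: 291 @ $23.00 + 116 @ $22.65 + 110 @ $20.00 + 239 @ $21.00 + 236 @ $18.85 + 163 @ $14.55 + 37 @ $17.25 = $23,997.90
Ending inventory: 335 @ $17.25 + 292 @ $12.25 = $9,355.75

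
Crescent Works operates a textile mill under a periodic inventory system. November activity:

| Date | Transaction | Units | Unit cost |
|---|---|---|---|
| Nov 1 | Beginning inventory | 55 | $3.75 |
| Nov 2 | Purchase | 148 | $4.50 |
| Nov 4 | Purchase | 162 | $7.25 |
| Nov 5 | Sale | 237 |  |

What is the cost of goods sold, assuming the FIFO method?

Nov 5, 237 sold [FIFO — oldest first]: 55 @ $3.75 + 148 @ $4.50 + 34 @ $7.25 = $1,118.75
Ending inventory: 128 @ $7.25 = $928.00
Check: goods available $2,046.75 = COGS $1,118.75 + ending $928.00

COGS = $1,118.75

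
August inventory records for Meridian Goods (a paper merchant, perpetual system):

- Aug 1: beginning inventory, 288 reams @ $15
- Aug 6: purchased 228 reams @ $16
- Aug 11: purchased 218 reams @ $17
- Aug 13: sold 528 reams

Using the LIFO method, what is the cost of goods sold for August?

Aug 13, 528 sold [LIFO — newest first]: 218 @ $17 + 228 @ $16 + 82 @ $15 = $8,584
Ending inventory: 206 @ $15 = $3,090
Check: goods available $11,674 = COGS $8,584 + ending $3,090

COGS = $8,584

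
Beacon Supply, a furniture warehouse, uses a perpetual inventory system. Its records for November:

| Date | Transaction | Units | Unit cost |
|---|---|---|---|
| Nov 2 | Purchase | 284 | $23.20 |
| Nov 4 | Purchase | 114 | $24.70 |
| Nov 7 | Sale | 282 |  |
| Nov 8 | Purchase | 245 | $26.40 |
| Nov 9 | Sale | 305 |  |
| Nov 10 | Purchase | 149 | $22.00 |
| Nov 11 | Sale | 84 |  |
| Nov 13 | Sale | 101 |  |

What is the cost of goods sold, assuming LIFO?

Nov 7, 282 sold [LIFO — newest first]: 114 @ $24.70 + 168 @ $23.20 = $6,713.40
Nov 9, 305 sold [LIFO — newest first]: 245 @ $26.40 + 60 @ $23.20 = $7,860.00
Nov 11, 84 sold [LIFO — newest first]: 84 @ $22.00 = $1,848.00
Nov 13, 101 sold [LIFO — newest first]: 65 @ $22.00 + 36 @ $23.20 = $2,265.20
Total COGS = $6,713.40 + $7,860.00 + $1,848.00 + $2,265.20 = $18,686.60
Ending inventory: 20 @ $23.20 = $464.00

COGS = $18,686.60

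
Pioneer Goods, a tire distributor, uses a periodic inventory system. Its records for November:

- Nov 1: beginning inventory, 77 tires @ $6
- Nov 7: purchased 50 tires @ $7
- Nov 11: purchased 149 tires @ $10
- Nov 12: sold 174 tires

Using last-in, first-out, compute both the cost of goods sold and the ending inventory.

Nov 12, 174 sold [LIFO — newest first]: 149 @ $10 + 25 @ $7 = $1,665
Ending inventory: 77 @ $6 + 25 @ $7 = $637

COGS = $1,665; ending inventory = $637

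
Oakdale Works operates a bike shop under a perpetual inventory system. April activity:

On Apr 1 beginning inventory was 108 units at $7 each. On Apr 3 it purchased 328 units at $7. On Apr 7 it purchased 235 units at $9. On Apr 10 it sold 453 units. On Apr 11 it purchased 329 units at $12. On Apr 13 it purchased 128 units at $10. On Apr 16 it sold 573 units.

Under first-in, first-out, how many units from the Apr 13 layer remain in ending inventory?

Apr 10, 453 sold [FIFO — oldest first]: 108 @ $7 + 328 @ $7 + 17 @ $9 = $3,205
Apr 16, 573 sold [FIFO — oldest first]: 218 @ $9 + 329 @ $12 + 26 @ $10 = $6,170
Total COGS = $3,205 + $6,170 = $9,375
Ending inventory: 102 @ $10 = $1,020

102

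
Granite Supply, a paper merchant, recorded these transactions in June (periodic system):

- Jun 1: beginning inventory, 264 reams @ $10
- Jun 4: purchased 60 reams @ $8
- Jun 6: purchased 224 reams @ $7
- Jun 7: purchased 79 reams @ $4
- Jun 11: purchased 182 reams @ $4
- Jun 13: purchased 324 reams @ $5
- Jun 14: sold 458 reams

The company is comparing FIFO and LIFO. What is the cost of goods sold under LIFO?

COGS = $2,156

FIFO COGS: 264 @ $10 + 60 @ $8 + 134 @ $7 = $4,058
LIFO COGS: 324 @ $5 + 134 @ $4 = $2,156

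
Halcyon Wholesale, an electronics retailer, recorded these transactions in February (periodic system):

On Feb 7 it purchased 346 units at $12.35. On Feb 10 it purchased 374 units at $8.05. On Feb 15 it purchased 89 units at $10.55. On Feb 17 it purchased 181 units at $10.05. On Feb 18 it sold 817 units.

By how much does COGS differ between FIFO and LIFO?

FIFO COGS: 346 @ $12.35 + 374 @ $8.05 + 89 @ $10.55 + 8 @ $10.05 = $8,303.15
LIFO COGS: 181 @ $10.05 + 89 @ $10.55 + 374 @ $8.05 + 173 @ $12.35 = $7,905.25
Difference = |$8,303.15 − $7,905.25| = $397.90

$397.90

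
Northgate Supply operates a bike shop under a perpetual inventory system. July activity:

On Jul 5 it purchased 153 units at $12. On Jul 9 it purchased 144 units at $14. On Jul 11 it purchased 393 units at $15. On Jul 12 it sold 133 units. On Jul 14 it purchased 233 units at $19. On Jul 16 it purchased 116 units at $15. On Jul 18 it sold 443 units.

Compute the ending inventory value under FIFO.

Ending inventory = $7,877

Jul 12, 133 sold [FIFO — oldest first]: 133 @ $12 = $1,596
Jul 18, 443 sold [FIFO — oldest first]: 20 @ $12 + 144 @ $14 + 279 @ $15 = $6,441
Total COGS = $1,596 + $6,441 = $8,037
Ending inventory: 114 @ $15 + 233 @ $19 + 116 @ $15 = $7,877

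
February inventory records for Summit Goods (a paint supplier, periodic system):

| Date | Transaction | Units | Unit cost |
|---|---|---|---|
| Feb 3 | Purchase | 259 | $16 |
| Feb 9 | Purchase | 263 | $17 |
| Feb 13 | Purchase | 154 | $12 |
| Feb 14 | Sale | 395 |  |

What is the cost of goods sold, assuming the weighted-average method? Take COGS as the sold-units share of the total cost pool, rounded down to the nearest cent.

Feb 14, sell 395: 395/676 × $10,463.00 → $6,113.73
Ending inventory (cost pool remaining) = $4,349.27

COGS = $6,113.73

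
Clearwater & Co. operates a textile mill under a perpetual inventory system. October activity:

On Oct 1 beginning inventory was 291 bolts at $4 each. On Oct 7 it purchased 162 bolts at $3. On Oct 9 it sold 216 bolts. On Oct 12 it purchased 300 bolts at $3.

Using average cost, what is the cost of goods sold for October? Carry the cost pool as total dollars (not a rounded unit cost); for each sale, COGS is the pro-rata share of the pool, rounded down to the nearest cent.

COGS = $786.75

After Oct 1: 291 on hand, pool $1,164.00 (≈ $4.0000 each)
After Oct 7: 453 on hand, pool $1,650.00 (≈ $3.6424 each)
Oct 9, sell 216: 216/453 × $1,650.00 → $786.75
After Oct 12: 537 on hand, pool $1,763.25 (≈ $3.2835 each)
Ending inventory (cost pool remaining) = $1,763.25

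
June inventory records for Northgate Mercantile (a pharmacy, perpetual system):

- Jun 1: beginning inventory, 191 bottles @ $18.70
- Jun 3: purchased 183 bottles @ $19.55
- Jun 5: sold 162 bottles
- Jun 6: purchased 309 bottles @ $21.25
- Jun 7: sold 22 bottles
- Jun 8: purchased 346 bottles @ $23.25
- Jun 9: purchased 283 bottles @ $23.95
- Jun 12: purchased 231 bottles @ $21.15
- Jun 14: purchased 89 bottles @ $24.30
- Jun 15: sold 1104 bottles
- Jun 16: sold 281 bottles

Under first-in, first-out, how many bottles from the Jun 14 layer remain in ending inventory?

63

Jun 5, 162 sold [FIFO — oldest first]: 162 @ $18.70 = $3,029.40
Jun 7, 22 sold [FIFO — oldest first]: 22 @ $18.70 = $411.40
Jun 15, 1104 sold [FIFO — oldest first]: 7 @ $18.70 + 183 @ $19.55 + 309 @ $21.25 + 346 @ $23.25 + 259 @ $23.95 = $24,522.35
Jun 16, 281 sold [FIFO — oldest first]: 24 @ $23.95 + 231 @ $21.15 + 26 @ $24.30 = $6,092.25
Total COGS = $3,029.40 + $411.40 + $24,522.35 + $6,092.25 = $34,055.40
Ending inventory: 63 @ $24.30 = $1,530.90
Check: goods available $35,586.30 = COGS $34,055.40 + ending $1,530.90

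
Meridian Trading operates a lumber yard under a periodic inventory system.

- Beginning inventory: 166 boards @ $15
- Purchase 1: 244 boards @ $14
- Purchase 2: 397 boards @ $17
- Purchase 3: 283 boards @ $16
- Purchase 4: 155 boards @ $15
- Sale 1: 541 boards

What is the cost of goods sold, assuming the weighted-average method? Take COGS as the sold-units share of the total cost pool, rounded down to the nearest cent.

Sale 1, sell 541: 541/1245 × $19,508.00 → $8,476.97
Ending inventory (cost pool remaining) = $11,031.03

COGS = $8,476.97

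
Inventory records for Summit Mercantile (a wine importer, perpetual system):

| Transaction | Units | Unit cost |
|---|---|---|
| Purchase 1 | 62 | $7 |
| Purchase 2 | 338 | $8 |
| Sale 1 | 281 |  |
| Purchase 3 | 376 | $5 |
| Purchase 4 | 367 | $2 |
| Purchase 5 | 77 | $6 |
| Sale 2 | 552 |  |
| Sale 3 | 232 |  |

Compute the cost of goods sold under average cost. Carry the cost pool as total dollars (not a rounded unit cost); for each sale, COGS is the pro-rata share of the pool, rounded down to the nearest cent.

After Purchase 1: 62 on hand, pool $434.00 (≈ $7.0000 each)
After Purchase 2: 400 on hand, pool $3,138.00 (≈ $7.8450 each)
Sale 1, sell 281: 281/400 × $3,138.00 → $2,204.44
After Purchase 3: 495 on hand, pool $2,813.56 (≈ $5.6840 each)
After Purchase 4: 862 on hand, pool $3,547.56 (≈ $4.1155 each)
After Purchase 5: 939 on hand, pool $4,009.56 (≈ $4.2700 each)
Sale 2, sell 552: 552/939 × $4,009.56 → $2,357.05
Sale 3, sell 232: 232/387 × $1,652.51 → $990.65
Total COGS = $2,204.44 + $2,357.05 + $990.65 = $5,552.14
Ending inventory (cost pool remaining) = $661.86

COGS = $5,552.14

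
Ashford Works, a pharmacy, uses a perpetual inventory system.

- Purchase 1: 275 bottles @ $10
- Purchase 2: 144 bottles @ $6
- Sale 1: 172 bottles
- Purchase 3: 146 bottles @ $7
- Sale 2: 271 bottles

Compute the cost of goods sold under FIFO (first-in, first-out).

COGS = $3,782

Sale 1 (172) [FIFO — oldest first]: 172 @ $10 = $1,720
Sale 2 (271) [FIFO — oldest first]: 103 @ $10 + 144 @ $6 + 24 @ $7 = $2,062
Total COGS = $1,720 + $2,062 = $3,782
Ending inventory: 122 @ $7 = $854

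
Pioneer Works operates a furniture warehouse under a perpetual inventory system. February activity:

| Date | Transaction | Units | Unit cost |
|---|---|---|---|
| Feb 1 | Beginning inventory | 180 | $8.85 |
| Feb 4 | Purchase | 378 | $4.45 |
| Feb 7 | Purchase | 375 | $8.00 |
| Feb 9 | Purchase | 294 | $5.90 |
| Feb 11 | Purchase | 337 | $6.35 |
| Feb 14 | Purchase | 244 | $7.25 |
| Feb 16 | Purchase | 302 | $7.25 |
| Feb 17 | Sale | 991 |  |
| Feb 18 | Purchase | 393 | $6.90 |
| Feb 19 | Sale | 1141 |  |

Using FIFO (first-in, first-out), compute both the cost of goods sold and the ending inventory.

Feb 17, 991 sold [FIFO — oldest first]: 180 @ $8.85 + 378 @ $4.45 + 375 @ $8.00 + 58 @ $5.90 = $6,617.30
Feb 19, 1141 sold [FIFO — oldest first]: 236 @ $5.90 + 337 @ $6.35 + 244 @ $7.25 + 302 @ $7.25 + 22 @ $6.90 = $7,642.65
Total COGS = $6,617.30 + $7,642.65 = $14,259.95
Ending inventory: 371 @ $6.90 = $2,559.90

COGS = $14,259.95; ending inventory = $2,559.90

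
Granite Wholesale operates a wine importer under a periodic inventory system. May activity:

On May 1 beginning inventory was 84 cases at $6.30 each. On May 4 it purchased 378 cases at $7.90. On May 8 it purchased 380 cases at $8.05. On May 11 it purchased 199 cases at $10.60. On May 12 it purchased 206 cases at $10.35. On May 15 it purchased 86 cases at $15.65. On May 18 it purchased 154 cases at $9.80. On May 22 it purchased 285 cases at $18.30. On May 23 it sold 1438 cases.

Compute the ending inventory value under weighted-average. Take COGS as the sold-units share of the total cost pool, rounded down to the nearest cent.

Ending inventory = $3,559.88

May 23, sell 1438: 1438/1772 × $18,886.50 → $15,326.62
Ending inventory (cost pool remaining) = $3,559.88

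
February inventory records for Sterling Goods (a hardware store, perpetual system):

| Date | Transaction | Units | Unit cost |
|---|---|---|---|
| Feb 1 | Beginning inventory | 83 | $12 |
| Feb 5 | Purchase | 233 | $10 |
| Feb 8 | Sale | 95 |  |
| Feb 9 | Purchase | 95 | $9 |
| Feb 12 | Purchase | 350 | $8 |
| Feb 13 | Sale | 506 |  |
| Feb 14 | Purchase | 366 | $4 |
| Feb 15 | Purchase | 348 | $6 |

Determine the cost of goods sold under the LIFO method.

COGS = $5,215

Feb 8, 95 sold [LIFO — newest first]: 95 @ $10 = $950
Feb 13, 506 sold [LIFO — newest first]: 350 @ $8 + 95 @ $9 + 61 @ $10 = $4,265
Total COGS = $950 + $4,265 = $5,215
Ending inventory: 83 @ $12 + 77 @ $10 + 366 @ $4 + 348 @ $6 = $5,318
Check: goods available $10,533 = COGS $5,215 + ending $5,318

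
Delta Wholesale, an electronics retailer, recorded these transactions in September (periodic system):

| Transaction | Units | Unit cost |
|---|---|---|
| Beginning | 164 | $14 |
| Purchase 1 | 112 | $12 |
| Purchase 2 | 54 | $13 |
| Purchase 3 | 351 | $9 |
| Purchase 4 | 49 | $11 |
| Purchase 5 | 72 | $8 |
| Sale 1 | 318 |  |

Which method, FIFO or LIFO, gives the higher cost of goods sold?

FIFO COGS: 164 @ $14 + 112 @ $12 + 42 @ $13 = $4,186
LIFO COGS: 72 @ $8 + 49 @ $11 + 197 @ $9 = $2,888

FIFO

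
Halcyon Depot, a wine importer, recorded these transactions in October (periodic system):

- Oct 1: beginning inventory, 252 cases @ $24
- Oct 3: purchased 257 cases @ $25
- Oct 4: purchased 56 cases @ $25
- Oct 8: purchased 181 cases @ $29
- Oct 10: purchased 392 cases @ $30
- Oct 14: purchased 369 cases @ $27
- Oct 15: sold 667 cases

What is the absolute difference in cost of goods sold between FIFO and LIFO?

FIFO COGS: 252 @ $24 + 257 @ $25 + 56 @ $25 + 102 @ $29 = $16,831
LIFO COGS: 369 @ $27 + 298 @ $30 = $18,903
Difference = |$16,831 − $18,903| = $2,072

$2,072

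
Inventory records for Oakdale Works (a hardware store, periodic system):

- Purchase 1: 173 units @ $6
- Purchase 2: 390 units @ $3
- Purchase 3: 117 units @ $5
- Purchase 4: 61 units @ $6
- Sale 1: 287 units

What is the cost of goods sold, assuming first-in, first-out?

Sale 1 (287) [FIFO — oldest first]: 173 @ $6 + 114 @ $3 = $1,380
Ending inventory: 276 @ $3 + 117 @ $5 + 61 @ $6 = $1,779

COGS = $1,380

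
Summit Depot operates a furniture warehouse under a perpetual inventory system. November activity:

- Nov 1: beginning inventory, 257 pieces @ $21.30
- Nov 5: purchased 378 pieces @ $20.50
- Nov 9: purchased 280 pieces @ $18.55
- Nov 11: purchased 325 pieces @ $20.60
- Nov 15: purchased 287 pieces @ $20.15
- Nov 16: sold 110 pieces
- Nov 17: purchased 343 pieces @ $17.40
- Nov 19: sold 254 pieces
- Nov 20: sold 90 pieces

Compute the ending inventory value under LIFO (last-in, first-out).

Nov 16, 110 sold [LIFO — newest first]: 110 @ $20.15 = $2,216.50
Nov 19, 254 sold [LIFO — newest first]: 254 @ $17.40 = $4,419.60
Nov 20, 90 sold [LIFO — newest first]: 89 @ $17.40 + 1 @ $20.15 = $1,568.75
Total COGS = $2,216.50 + $4,419.60 + $1,568.75 = $8,204.85
Ending inventory: 257 @ $21.30 + 378 @ $20.50 + 280 @ $18.55 + 325 @ $20.60 + 176 @ $20.15 = $28,658.50

Ending inventory = $28,658.50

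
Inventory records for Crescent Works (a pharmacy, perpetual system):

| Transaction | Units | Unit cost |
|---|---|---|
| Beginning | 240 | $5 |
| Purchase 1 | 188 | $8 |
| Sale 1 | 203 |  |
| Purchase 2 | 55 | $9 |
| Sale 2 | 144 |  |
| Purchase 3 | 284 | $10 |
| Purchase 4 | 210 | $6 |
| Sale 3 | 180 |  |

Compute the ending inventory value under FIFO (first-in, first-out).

Ending inventory = $3,660

Sale 1 (203) [FIFO — oldest first]: 203 @ $5 = $1,015
Sale 2 (144) [FIFO — oldest first]: 37 @ $5 + 107 @ $8 = $1,041
Sale 3 (180) [FIFO — oldest first]: 81 @ $8 + 55 @ $9 + 44 @ $10 = $1,583
Total COGS = $1,015 + $1,041 + $1,583 = $3,639
Ending inventory: 240 @ $10 + 210 @ $6 = $3,660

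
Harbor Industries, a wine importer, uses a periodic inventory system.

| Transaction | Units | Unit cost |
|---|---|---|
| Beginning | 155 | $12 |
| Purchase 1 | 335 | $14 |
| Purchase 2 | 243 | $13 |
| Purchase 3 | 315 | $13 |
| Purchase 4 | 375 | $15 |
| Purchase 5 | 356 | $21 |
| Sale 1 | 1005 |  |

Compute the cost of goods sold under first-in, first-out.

COGS = $13,245

Sale 1 (1005) [FIFO — oldest first]: 155 @ $12 + 335 @ $14 + 243 @ $13 + 272 @ $13 = $13,245
Ending inventory: 43 @ $13 + 375 @ $15 + 356 @ $21 = $13,660
Check: goods available $26,905 = COGS $13,245 + ending $13,660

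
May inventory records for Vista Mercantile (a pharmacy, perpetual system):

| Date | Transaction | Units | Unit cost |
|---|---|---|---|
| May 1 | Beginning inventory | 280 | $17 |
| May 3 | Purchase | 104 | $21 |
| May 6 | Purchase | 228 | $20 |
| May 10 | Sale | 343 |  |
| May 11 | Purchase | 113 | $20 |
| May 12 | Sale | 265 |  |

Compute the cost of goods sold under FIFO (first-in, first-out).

COGS = $11,424

May 10, 343 sold [FIFO — oldest first]: 280 @ $17 + 63 @ $21 = $6,083
May 12, 265 sold [FIFO — oldest first]: 41 @ $21 + 224 @ $20 = $5,341
Total COGS = $6,083 + $5,341 = $11,424
Ending inventory: 4 @ $20 + 113 @ $20 = $2,340
Check: goods available $13,764 = COGS $11,424 + ending $2,340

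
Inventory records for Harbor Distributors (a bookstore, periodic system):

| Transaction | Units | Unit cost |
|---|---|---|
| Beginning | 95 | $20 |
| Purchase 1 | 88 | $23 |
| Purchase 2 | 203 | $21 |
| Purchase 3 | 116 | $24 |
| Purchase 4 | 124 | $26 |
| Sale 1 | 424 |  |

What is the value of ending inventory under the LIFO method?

Ending inventory = $4,323

Sale 1 (424) [LIFO — newest first]: 124 @ $26 + 116 @ $24 + 184 @ $21 = $9,872
Ending inventory: 95 @ $20 + 88 @ $23 + 19 @ $21 = $4,323
Check: goods available $14,195 = COGS $9,872 + ending $4,323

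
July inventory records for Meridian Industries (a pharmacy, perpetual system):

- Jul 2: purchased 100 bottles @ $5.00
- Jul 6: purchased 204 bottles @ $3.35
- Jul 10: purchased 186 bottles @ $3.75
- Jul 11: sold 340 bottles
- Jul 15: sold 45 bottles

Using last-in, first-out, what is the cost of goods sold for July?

COGS = $1,364.15

Jul 11, 340 sold [LIFO — newest first]: 186 @ $3.75 + 154 @ $3.35 = $1,213.40
Jul 15, 45 sold [LIFO — newest first]: 45 @ $3.35 = $150.75
Total COGS = $1,213.40 + $150.75 = $1,364.15
Ending inventory: 100 @ $5.00 + 5 @ $3.35 = $516.75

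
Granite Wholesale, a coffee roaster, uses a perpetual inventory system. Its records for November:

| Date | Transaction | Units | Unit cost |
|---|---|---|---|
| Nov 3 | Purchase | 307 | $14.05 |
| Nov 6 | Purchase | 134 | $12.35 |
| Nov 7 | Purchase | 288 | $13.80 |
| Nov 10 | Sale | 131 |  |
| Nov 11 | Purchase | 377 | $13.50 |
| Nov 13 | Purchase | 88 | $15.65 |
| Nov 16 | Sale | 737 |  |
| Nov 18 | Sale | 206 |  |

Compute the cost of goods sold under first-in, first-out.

COGS = $14,600.15

Nov 10, 131 sold [FIFO — oldest first]: 131 @ $14.05 = $1,840.55
Nov 16, 737 sold [FIFO — oldest first]: 176 @ $14.05 + 134 @ $12.35 + 288 @ $13.80 + 139 @ $13.50 = $9,978.60
Nov 18, 206 sold [FIFO — oldest first]: 206 @ $13.50 = $2,781.00
Total COGS = $1,840.55 + $9,978.60 + $2,781.00 = $14,600.15
Ending inventory: 32 @ $13.50 + 88 @ $15.65 = $1,809.20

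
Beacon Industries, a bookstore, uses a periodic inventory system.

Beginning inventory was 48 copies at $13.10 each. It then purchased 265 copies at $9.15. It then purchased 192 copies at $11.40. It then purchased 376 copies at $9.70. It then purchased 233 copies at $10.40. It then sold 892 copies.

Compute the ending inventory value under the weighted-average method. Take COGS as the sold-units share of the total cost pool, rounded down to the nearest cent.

Sale 1, sell 892: 892/1114 × $11,312.75 → $9,058.32
Ending inventory (cost pool remaining) = $2,254.43

Ending inventory = $2,254.43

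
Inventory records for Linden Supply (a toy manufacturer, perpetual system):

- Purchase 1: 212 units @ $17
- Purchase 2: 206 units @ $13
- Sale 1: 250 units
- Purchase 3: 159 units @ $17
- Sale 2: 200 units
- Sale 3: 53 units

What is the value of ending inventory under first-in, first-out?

Sale 1 (250) [FIFO — oldest first]: 212 @ $17 + 38 @ $13 = $4,098
Sale 2 (200) [FIFO — oldest first]: 168 @ $13 + 32 @ $17 = $2,728
Sale 3 (53) [FIFO — oldest first]: 53 @ $17 = $901
Total COGS = $4,098 + $2,728 + $901 = $7,727
Ending inventory: 74 @ $17 = $1,258
Check: goods available $8,985 = COGS $7,727 + ending $1,258

Ending inventory = $1,258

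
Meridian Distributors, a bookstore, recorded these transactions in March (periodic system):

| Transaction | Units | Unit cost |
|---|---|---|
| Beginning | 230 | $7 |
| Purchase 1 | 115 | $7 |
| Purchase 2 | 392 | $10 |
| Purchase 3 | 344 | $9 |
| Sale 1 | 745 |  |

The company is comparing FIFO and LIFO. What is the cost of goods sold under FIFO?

COGS = $6,407

FIFO COGS: 230 @ $7 + 115 @ $7 + 392 @ $10 + 8 @ $9 = $6,407
LIFO COGS: 344 @ $9 + 392 @ $10 + 9 @ $7 = $7,079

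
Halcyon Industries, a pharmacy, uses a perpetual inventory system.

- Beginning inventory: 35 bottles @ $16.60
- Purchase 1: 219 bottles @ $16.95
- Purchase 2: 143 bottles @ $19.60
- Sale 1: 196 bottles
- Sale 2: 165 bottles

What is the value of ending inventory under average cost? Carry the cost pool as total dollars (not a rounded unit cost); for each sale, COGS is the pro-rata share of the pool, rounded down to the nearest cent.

Ending inventory = $643.46

After Beginning: 35 on hand, pool $581.00 (≈ $16.6000 each)
After Purchase 1: 254 on hand, pool $4,293.05 (≈ $16.9018 each)
After Purchase 2: 397 on hand, pool $7,095.85 (≈ $17.8737 each)
Sale 1, sell 196: 196/397 × $7,095.85 → $3,503.24
Sale 2, sell 165: 165/201 × $3,592.61 → $2,949.15
Total COGS = $3,503.24 + $2,949.15 = $6,452.39
Ending inventory (cost pool remaining) = $643.46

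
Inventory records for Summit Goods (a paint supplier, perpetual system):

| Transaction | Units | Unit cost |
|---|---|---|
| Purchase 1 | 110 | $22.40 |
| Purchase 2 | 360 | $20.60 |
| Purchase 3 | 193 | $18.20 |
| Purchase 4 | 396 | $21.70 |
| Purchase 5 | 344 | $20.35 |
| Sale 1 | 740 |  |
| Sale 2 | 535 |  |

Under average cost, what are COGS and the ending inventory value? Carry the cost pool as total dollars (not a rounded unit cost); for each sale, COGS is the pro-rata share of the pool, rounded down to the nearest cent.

After Purchase 1: 110 on hand, pool $2,464.00 (≈ $22.4000 each)
After Purchase 2: 470 on hand, pool $9,880.00 (≈ $21.0213 each)
After Purchase 3: 663 on hand, pool $13,392.60 (≈ $20.2000 each)
After Purchase 4: 1059 on hand, pool $21,985.80 (≈ $20.7609 each)
After Purchase 5: 1403 on hand, pool $28,986.20 (≈ $20.6602 each)
Sale 1, sell 740: 740/1403 × $28,986.20 → $15,288.51
Sale 2, sell 535: 535/663 × $13,697.69 → $11,053.18
Total COGS = $15,288.51 + $11,053.18 = $26,341.69
Ending inventory (cost pool remaining) = $2,644.51
Check: goods available $28,986.20 = COGS $26,341.69 + ending $2,644.51

COGS = $26,341.69; ending inventory = $2,644.51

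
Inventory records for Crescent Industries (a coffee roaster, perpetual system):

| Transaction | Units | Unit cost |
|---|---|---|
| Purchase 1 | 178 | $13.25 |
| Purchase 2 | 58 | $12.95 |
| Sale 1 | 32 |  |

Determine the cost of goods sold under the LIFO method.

Sale 1 (32) [LIFO — newest first]: 32 @ $12.95 = $414.40
Ending inventory: 178 @ $13.25 + 26 @ $12.95 = $2,695.20

COGS = $414.40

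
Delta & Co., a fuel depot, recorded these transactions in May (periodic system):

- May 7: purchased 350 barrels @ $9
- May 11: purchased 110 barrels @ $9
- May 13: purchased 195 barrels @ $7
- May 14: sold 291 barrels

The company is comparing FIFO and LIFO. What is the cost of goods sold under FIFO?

COGS = $2,619

FIFO COGS: 291 @ $9 = $2,619
LIFO COGS: 195 @ $7 + 96 @ $9 = $2,229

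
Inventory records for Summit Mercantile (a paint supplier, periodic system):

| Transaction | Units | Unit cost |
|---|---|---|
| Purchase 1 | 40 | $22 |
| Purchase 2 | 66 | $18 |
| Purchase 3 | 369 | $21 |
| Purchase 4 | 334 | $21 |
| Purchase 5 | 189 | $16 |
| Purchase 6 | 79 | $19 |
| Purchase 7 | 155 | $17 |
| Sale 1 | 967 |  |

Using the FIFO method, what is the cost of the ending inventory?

Ending inventory = $4,632

Sale 1 (967) [FIFO — oldest first]: 40 @ $22 + 66 @ $18 + 369 @ $21 + 334 @ $21 + 158 @ $16 = $19,359
Ending inventory: 31 @ $16 + 79 @ $19 + 155 @ $17 = $4,632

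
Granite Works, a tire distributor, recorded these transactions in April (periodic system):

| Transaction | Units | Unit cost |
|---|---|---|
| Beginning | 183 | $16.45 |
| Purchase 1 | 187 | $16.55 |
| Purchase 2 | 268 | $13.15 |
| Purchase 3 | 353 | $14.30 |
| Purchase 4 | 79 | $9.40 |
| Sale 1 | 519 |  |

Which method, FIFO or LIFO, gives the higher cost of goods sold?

FIFO COGS: 183 @ $16.45 + 187 @ $16.55 + 149 @ $13.15 = $8,064.55
LIFO COGS: 79 @ $9.40 + 353 @ $14.30 + 87 @ $13.15 = $6,934.55

FIFO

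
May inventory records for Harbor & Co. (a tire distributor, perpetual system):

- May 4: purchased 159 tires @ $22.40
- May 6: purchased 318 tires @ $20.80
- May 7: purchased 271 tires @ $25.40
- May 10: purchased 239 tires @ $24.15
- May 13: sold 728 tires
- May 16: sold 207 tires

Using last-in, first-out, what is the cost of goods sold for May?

May 13, 728 sold [LIFO — newest first]: 239 @ $24.15 + 271 @ $25.40 + 218 @ $20.80 = $17,189.65
May 16, 207 sold [LIFO — newest first]: 100 @ $20.80 + 107 @ $22.40 = $4,476.80
Total COGS = $17,189.65 + $4,476.80 = $21,666.45
Ending inventory: 52 @ $22.40 = $1,164.80

COGS = $21,666.45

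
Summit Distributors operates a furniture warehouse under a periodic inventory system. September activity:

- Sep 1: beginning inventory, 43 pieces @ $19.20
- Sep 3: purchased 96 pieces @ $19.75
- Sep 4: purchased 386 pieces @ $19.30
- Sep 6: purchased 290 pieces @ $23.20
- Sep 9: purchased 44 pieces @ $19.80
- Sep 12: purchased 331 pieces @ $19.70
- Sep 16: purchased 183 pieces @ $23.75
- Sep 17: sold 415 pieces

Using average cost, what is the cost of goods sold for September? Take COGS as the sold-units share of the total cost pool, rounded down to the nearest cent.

Sep 17, sell 415: 415/1373 × $28,637.55 → $8,655.92
Ending inventory (cost pool remaining) = $19,981.63

COGS = $8,655.92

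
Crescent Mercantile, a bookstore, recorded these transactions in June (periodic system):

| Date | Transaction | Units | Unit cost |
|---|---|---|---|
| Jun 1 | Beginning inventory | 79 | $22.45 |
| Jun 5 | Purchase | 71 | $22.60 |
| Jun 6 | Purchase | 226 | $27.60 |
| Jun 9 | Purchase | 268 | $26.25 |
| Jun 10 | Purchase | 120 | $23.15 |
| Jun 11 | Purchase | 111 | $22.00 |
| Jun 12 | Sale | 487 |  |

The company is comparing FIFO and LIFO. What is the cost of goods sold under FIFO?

FIFO COGS: 79 @ $22.45 + 71 @ $22.60 + 226 @ $27.60 + 111 @ $26.25 = $12,529.50
LIFO COGS: 111 @ $22.00 + 120 @ $23.15 + 256 @ $26.25 = $11,940.00

COGS = $12,529.50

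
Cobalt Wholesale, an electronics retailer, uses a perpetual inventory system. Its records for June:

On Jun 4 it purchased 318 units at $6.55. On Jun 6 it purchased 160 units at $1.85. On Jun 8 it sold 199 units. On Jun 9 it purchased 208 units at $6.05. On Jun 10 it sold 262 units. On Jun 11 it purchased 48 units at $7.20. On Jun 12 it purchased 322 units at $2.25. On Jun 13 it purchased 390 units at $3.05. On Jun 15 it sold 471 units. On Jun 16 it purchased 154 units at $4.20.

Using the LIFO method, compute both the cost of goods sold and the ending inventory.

Jun 8, 199 sold [LIFO — newest first]: 160 @ $1.85 + 39 @ $6.55 = $551.45
Jun 10, 262 sold [LIFO — newest first]: 208 @ $6.05 + 54 @ $6.55 = $1,612.10
Jun 15, 471 sold [LIFO — newest first]: 390 @ $3.05 + 81 @ $2.25 = $1,371.75
Total COGS = $551.45 + $1,612.10 + $1,371.75 = $3,535.30
Ending inventory: 225 @ $6.55 + 48 @ $7.20 + 241 @ $2.25 + 154 @ $4.20 = $3,008.40

COGS = $3,535.30; ending inventory = $3,008.40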